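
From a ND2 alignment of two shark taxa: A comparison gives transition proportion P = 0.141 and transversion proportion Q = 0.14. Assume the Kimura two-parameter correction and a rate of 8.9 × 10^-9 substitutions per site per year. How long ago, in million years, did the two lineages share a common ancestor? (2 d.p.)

20.01

Under the Kimura two-parameter model, d = −½ ln(1 − 2P − Q) − ¼ ln(1 − 2Q).
1 − 2P − Q = 0.578, giving −½ ln(0.578) = 0.274091.
1 − 2Q = 0.72, giving −¼ ln(0.72) = 0.082126.
d = 0.274091 + 0.082126 = 0.356217.
Under a molecular clock d = 2μt, so t = d/(2μ) = 0.356217 / (2 × 8.9 × 10^-9) = 20.01 million years.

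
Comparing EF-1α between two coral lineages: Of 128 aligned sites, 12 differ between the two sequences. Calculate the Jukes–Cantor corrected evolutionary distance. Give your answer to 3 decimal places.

0.100

p = 12/128 = 0.09375.
d = −(3/4) ln(1 − 4p/3) = −0.75 ln(1 − 0.125) = −0.75 ln(0.875)
  = −0.75 × (-0.133531) = 0.100148 substitutions/site.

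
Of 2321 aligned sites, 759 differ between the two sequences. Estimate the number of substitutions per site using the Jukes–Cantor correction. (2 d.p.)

0.43

p = 759/2321 ≈ 0.327014.
d = −(3/4) ln(1 − 4p/3) = −0.75 ln(1 − 0.436019) = −0.75 ln(0.563981)
  = −0.75 × (-0.572735) = 0.429551 substitutions/site.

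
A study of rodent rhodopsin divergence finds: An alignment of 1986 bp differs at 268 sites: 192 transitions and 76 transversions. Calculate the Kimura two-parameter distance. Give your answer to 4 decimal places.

P = 192/1986 ≈ 0.096677 and Q = 76/1986 ≈ 0.038268.
Under the Kimura two-parameter model, d = −½ ln(1 − 2P − Q) − ¼ ln(1 − 2Q).
1 − 2P − Q = 0.768378, giving −½ ln(0.768378) = 0.131737.
1 − 2Q = 0.923464, giving −¼ ln(0.923464) = 0.019906.
d = 0.131737 + 0.019906 = 0.151643.

0.1516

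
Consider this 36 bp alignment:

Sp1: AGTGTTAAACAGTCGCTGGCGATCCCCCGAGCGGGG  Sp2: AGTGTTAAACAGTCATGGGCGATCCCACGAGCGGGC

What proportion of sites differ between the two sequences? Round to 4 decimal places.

0.1389

The sequences differ at 5 of 36 positions (sites 15, 16, 17, 27, 36).
p = 5/36 = 0.138888… ≈ 0.1389 (to 4 d.p.).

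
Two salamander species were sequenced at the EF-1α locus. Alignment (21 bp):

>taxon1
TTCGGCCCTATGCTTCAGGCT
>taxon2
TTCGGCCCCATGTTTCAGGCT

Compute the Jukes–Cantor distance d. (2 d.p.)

The sequences differ at 2 of 21 sites (9, 13), so p = 2/21 ≈ 0.095238.
d = −(3/4) ln(1 − 4p/3) = −0.75 ln(1 − 0.126984) = −0.75 ln(0.873016)
  = −0.75 × (-0.135801) = 0.101851 substitutions/site.

0.10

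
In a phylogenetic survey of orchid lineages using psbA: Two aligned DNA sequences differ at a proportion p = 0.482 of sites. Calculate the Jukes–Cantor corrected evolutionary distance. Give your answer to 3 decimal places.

0.772

d = −(3/4) ln(1 − 4p/3) = −0.75 ln(1 − 0.642667) = −0.75 ln(0.357333)
  = −0.75 × (-1.029087) = 0.771815 substitutions/site.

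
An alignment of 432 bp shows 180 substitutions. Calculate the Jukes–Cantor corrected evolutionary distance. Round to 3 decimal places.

0.608

p = 180/432 ≈ 0.416667.
d = −(3/4) ln(1 − 4p/3) = −0.75 ln(1 − 0.555556) = −0.75 ln(0.444444)
  = −0.75 × (-0.810931) = 0.608198 substitutions/site.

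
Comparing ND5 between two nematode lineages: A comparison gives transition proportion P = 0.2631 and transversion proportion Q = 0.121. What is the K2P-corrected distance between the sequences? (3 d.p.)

Under the Kimura two-parameter model, d = −½ ln(1 − 2P − Q) − ¼ ln(1 − 2Q).
1 − 2P − Q = 0.3528, giving −½ ln(0.3528) = 0.520927.
1 − 2Q = 0.758, giving −¼ ln(0.758) = 0.069268.
d = 0.520927 + 0.069268 = 0.590195.

0.590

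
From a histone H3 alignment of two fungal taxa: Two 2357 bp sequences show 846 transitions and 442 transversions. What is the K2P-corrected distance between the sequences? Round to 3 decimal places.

P = 846/2357 ≈ 0.358931 and Q = 442/2357 ≈ 0.187527.
Under the Kimura two-parameter model, d = −½ ln(1 − 2P − Q) − ¼ ln(1 − 2Q).
1 − 2P − Q = 0.094611, giving −½ ln(0.094611) = 1.178991.
1 − 2Q = 0.624946, giving −¼ ln(0.624946) = 0.117523.
d = 1.178991 + 0.117523 = 1.296514.

1.297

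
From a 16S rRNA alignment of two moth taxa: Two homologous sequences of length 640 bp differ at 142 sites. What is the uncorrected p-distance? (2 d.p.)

p = 142/640 = 0.221875 ≈ 0.22 (to 2 d.p.).

0.22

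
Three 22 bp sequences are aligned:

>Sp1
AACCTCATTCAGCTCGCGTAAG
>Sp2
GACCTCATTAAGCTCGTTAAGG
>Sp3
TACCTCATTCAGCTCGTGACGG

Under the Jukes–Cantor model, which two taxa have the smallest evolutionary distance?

Sp1–Sp2: 6/22 differ, p = 0.273, d = 0.339.
Sp1–Sp3: 5/22 differ, p = 0.227, d = 0.271.
Sp2–Sp3: 4/22 differ, p = 0.182, d = 0.208.
The smallest distance is between Sp2 and Sp3.

Sp2 and Sp3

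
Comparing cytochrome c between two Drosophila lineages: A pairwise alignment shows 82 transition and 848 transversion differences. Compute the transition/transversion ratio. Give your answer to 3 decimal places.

R = 82/848 = 0.096698… ≈ 0.097 (to 3 d.p.).

0.097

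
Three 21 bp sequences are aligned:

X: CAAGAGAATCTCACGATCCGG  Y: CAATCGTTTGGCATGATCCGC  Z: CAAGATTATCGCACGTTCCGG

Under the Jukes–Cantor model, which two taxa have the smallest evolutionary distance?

X and Z

X–Y: 8/21 differ, p = 0.381, d = 0.532.
X–Z: 4/21 differ, p = 0.190, d = 0.220.
Y–Z: 8/21 differ, p = 0.381, d = 0.532.
The smallest distance is between X and Z.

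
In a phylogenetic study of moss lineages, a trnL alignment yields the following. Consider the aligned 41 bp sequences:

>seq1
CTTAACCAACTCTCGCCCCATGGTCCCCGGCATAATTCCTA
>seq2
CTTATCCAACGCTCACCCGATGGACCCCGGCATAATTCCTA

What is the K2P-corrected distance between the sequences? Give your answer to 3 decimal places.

Of 41 sites, 1 differences are transitions and 4 are transversions, so P = 1/41 ≈ 0.02439 and Q = 4/41 ≈ 0.097561.
Under the Kimura two-parameter model, d = −½ ln(1 − 2P − Q) − ¼ ln(1 − 2Q).
1 − 2P − Q = 0.853659, giving −½ ln(0.853659) = 0.079112.
1 − 2Q = 0.804878, giving −¼ ln(0.804878) = 0.054266.
d = 0.079112 + 0.054266 = 0.133378.

0.133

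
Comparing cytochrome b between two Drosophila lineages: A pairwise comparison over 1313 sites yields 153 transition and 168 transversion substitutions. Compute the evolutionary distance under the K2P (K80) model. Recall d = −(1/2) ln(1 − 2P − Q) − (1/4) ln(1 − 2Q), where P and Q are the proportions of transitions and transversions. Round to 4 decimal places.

0.2978

P = 153/1313 ≈ 0.116527 and Q = 168/1313 ≈ 0.127951.
Under the Kimura two-parameter model, d = −½ ln(1 − 2P − Q) − ¼ ln(1 − 2Q).
1 − 2P − Q = 0.638995, giving −½ ln(0.638995) = 0.223929.
1 − 2Q = 0.744098, giving −¼ ln(0.744098) = 0.073896.
d = 0.223929 + 0.073896 = 0.297825.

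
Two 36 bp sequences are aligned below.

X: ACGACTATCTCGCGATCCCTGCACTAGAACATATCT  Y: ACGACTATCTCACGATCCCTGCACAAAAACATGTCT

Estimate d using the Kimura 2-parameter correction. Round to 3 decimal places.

Of 36 sites, 3 differences are transitions and 1 are transversions, so P = 3/36 ≈ 0.083333 and Q = 1/36 ≈ 0.027778.
Under the Kimura two-parameter model, d = −½ ln(1 − 2P − Q) − ¼ ln(1 − 2Q).
1 − 2P − Q = 0.805556, giving −½ ln(0.805556) = 0.108111.
1 − 2Q = 0.944444, giving −¼ ln(0.944444) = 0.014290.
d = 0.108111 + 0.014290 = 0.122401.

0.122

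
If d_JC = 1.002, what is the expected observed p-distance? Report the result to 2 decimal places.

p = (3/4)(1 − e^(−4d/3)) = 0.75 × (1 − e^(-1.336)) = 0.75 × (1 − 0.262895) = 0.552829.

0.55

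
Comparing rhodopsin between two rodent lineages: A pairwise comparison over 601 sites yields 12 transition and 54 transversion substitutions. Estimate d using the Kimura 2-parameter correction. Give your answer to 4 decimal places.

P = 12/601 ≈ 0.019967 and Q = 54/601 ≈ 0.08985.
Under the Kimura two-parameter model, d = −½ ln(1 − 2P − Q) − ¼ ln(1 − 2Q).
1 − 2P − Q = 0.870216, giving −½ ln(0.870216) = 0.069507.
1 − 2Q = 0.8203, giving −¼ ln(0.8203) = 0.049521.
d = 0.069507 + 0.049521 = 0.119028.

0.1190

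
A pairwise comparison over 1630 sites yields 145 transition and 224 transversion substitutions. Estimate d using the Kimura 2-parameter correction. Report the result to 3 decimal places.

P = 145/1630 ≈ 0.088957 and Q = 224/1630 ≈ 0.137423.
Under the Kimura two-parameter model, d = −½ ln(1 − 2P − Q) − ¼ ln(1 − 2Q).
1 − 2P − Q = 0.684663, giving −½ ln(0.684663) = 0.189414.
1 − 2Q = 0.725154, giving −¼ ln(0.725154) = 0.080343.
d = 0.189414 + 0.080343 = 0.269757.

0.270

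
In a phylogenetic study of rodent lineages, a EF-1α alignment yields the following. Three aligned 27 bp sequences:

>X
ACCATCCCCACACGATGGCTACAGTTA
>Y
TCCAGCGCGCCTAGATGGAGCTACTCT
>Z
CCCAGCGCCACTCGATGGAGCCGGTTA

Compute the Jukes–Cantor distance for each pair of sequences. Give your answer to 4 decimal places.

d(X,Y) = 0.8817, d(X,Z) = 0.3770, d(Y,Z) = 0.4408

X–Y: 14/27 sites differ → p ≈ 0.518519, d = −0.75 ln(1 − 0.691359) = 0.881682 ≈ 0.8817.
X–Z: 8/27 sites differ → p ≈ 0.296296, d = −0.75 ln(1 − 0.395061) = 0.376971 ≈ 0.3770.
Y–Z: 9/27 sites differ → p ≈ 0.333333, d = −0.75 ln(1 − 0.444444) = 0.440839 ≈ 0.4408.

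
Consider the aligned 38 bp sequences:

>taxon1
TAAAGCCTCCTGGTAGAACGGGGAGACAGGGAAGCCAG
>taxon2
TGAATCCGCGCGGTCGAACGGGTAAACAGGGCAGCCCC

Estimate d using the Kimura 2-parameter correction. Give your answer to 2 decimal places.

0.37

Of 38 sites, 3 differences are transitions and 8 are transversions, so P = 3/38 ≈ 0.078947 and Q = 8/38 ≈ 0.210526.
Under the Kimura two-parameter model, d = −½ ln(1 − 2P − Q) − ¼ ln(1 − 2Q).
1 − 2P − Q = 0.63158, giving −½ ln(0.63158) = 0.229765.
1 − 2Q = 0.578948, giving −¼ ln(0.578948) = 0.136636.
d = 0.229765 + 0.136636 = 0.366401.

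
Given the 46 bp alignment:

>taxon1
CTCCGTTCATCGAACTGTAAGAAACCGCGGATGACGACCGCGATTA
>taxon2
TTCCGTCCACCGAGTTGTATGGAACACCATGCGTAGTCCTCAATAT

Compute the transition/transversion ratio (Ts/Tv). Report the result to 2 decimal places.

1.00

Transitions are A↔G and C↔T; transversions are all other mismatches.
Transitions: 10. Transversions: 10.
R = 10/10 = 1.00.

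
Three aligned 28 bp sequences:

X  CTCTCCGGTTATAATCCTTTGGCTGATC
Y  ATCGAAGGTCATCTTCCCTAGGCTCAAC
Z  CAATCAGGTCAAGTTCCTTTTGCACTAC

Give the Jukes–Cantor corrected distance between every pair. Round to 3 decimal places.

X–Y: 11/28 sites differ → p ≈ 0.392857, d = −0.75 ln(1 − 0.523809) = 0.556452 ≈ 0.556.
X–Z: 12/28 sites differ → p ≈ 0.428571, d = −0.75 ln(1 − 0.571428) = 0.635472 ≈ 0.635.
Y–Z: 12/28 sites differ → p ≈ 0.428571, d = −0.75 ln(1 − 0.571428) = 0.635472 ≈ 0.635.

d(X,Y) = 0.556, d(X,Z) = 0.635, d(Y,Z) = 0.635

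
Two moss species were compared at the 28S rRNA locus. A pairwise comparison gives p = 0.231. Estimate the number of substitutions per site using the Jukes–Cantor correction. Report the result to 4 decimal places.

0.2761

d = −(3/4) ln(1 − 4p/3) = −0.75 ln(1 − 0.308) = −0.75 ln(0.692)
  = −0.75 × (-0.368169) = 0.276127 substitutions/site.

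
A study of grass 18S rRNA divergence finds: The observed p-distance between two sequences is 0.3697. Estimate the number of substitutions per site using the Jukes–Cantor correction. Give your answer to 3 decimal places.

d = −(3/4) ln(1 − 4p/3) = −0.75 ln(1 − 0.492933) = −0.75 ln(0.507067)
  = −0.75 × (-0.679112) = 0.509334 substitutions/site.

0.509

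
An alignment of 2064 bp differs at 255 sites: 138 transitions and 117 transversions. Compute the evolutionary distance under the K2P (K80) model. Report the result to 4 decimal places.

0.1357

P = 138/2064 ≈ 0.06686 and Q = 117/2064 ≈ 0.056686.
Under the Kimura two-parameter model, d = −½ ln(1 − 2P − Q) − ¼ ln(1 − 2Q).
1 − 2P − Q = 0.809594, giving −½ ln(0.809594) = 0.105611.
1 − 2Q = 0.886628, giving −¼ ln(0.886628) = 0.030082.
d = 0.105611 + 0.030082 = 0.135693.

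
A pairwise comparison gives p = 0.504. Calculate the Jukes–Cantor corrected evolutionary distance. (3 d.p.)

0.836

d = −(3/4) ln(1 − 4p/3) = −0.75 ln(1 − 0.672) = −0.75 ln(0.328)
  = −0.75 × (-1.114742) = 0.836057 substitutions/site.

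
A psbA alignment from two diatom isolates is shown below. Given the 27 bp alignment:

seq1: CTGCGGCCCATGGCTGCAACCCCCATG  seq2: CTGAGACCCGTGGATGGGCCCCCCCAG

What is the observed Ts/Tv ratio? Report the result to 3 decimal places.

Transitions are A↔G and C↔T; transversions are all other mismatches.
Transitions: 3. Transversions: 6.
R = 3/6 = 0.500.

0.500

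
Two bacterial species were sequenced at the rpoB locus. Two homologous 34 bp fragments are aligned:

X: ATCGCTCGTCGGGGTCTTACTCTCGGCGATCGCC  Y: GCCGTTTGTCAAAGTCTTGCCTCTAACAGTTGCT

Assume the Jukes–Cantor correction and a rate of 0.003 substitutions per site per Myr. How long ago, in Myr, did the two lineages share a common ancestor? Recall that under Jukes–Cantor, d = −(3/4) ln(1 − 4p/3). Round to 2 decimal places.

The sequences differ at 18 of 34 sites, so p = 18/34 ≈ 0.529412.
d = −(3/4) ln(1 − 4p/3) = −0.75 ln(1 − 0.705883) = −0.75 ln(0.294117)
  = −0.75 × (-1.223778) = 0.917834 substitutions/site.
Under a molecular clock d = 2μt, so t = d/(2μ) = 0.917834 / (2 × 0.003) = 152.97 Myr.

152.97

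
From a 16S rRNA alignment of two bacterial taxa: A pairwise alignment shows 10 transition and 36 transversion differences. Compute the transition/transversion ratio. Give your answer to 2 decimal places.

R = 10/36 = 0.277777… ≈ 0.28 (to 2 d.p.).

0.28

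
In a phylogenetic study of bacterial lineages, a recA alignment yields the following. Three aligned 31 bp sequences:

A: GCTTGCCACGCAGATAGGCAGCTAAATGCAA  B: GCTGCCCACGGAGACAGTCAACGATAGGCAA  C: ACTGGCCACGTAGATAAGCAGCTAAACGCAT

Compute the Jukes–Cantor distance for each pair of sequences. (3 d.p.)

A–B: 9/31 sites differ → p ≈ 0.290323, d = −0.75 ln(1 − 0.387097) = 0.367161 ≈ 0.367.
A–C: 6/31 sites differ → p ≈ 0.193548, d = −0.75 ln(1 − 0.258064) = 0.223869 ≈ 0.224.
B–C: 11/31 sites differ → p ≈ 0.354839, d = −0.75 ln(1 − 0.473119) = 0.480585 ≈ 0.481.

d(A,B) = 0.367, d(A,C) = 0.224, d(B,C) = 0.481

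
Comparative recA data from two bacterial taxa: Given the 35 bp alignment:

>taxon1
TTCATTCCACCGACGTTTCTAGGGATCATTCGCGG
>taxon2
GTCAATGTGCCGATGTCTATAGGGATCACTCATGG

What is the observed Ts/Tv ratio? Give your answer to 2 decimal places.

Transitions are A↔G and C↔T; transversions are all other mismatches.
Transitions: 7. Transversions: 4.
R = 7/4 = 1.75.

1.75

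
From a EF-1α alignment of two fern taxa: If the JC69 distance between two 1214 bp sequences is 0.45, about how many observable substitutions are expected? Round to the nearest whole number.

411

Invert JC69: p = (3/4)(1 − e^(−4d/3)) = 0.75 × (1 − e^(-0.6)) = 0.75 × (1 − 0.548812) = 0.338391.
Expected differing sites = pL ≈ 0.338391 × 1214 = 410.806674 ≈ 411.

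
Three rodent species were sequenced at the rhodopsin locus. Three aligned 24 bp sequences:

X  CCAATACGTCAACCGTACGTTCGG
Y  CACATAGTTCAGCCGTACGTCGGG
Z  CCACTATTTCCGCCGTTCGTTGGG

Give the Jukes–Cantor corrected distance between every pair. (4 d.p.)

X–Y: 7/24 sites differ → p ≈ 0.291667, d = −0.75 ln(1 − 0.388889) = 0.369358 ≈ 0.3694.
X–Z: 7/24 sites differ → p ≈ 0.291667, d = −0.75 ln(1 − 0.388889) = 0.369358 ≈ 0.3694.
Y–Z: 7/24 sites differ → p ≈ 0.291667, d = −0.75 ln(1 − 0.388889) = 0.369358 ≈ 0.3694.

d(X,Y) = 0.3694, d(X,Z) = 0.3694, d(Y,Z) = 0.3694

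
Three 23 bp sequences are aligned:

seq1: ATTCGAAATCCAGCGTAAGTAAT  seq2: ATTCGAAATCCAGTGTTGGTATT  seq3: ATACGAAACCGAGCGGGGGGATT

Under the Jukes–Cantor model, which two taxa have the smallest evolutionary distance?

seq1–seq2: 4/23 differ, p = 0.174, d = 0.198.
seq1–seq3: 8/23 differ, p = 0.348, d = 0.467.
seq2–seq3: 7/23 differ, p = 0.304, d = 0.390.
The smallest distance is between seq1 and seq2.

seq1 and seq2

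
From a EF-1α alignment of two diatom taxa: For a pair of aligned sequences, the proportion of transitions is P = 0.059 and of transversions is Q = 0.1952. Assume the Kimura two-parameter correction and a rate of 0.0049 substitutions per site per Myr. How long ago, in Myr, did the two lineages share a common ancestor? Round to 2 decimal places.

Under the Kimura two-parameter model, d = −½ ln(1 − 2P − Q) − ¼ ln(1 − 2Q).
1 − 2P − Q = 0.6868, giving −½ ln(0.6868) = 0.187856.
1 − 2Q = 0.6096, giving −¼ ln(0.6096) = 0.123738.
d = 0.187856 + 0.123738 = 0.311594.
Under a molecular clock d = 2μt, so t = d/(2μ) = 0.311594 / (2 × 0.0049) = 31.80 Myr.

31.80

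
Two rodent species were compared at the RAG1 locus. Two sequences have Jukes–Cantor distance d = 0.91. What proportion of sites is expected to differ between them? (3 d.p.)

0.527

p = (3/4)(1 − e^(−4d/3)) = 0.75 × (1 − e^(-1.213333)) = 0.75 × (1 − 0.297205) = 0.527096.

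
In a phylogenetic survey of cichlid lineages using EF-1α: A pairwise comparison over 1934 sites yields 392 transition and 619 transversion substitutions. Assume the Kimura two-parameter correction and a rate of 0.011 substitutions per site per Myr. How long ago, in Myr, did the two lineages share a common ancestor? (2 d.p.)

40.99

P = 392/1934 ≈ 0.202689 and Q = 619/1934 ≈ 0.320062.
Under the Kimura two-parameter model, d = −½ ln(1 − 2P − Q) − ¼ ln(1 − 2Q).
1 − 2P − Q = 0.27456, giving −½ ln(0.27456) = 0.646293.
1 − 2Q = 0.359876, giving −¼ ln(0.359876) = 0.255499.
d = 0.646293 + 0.255499 = 0.901792.
Under a molecular clock d = 2μt, so t = d/(2μ) = 0.901792 / (2 × 0.011) = 40.99 Myr.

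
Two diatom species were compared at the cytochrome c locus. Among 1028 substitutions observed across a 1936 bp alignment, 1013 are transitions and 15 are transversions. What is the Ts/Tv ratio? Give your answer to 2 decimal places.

R = 1013/15 = 67.533333… ≈ 67.53 (to 2 d.p.).

67.53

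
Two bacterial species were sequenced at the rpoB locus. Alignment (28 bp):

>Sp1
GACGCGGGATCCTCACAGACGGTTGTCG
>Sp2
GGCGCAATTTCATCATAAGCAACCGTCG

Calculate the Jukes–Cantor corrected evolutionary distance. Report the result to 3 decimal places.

The sequences differ at 13 of 28 sites, so p = 13/28 ≈ 0.464286.
d = −(3/4) ln(1 − 4p/3) = −0.75 ln(1 − 0.619048) = −0.75 ln(0.380952)
  = −0.75 × (-0.965082) = 0.723812 substitutions/site.

0.724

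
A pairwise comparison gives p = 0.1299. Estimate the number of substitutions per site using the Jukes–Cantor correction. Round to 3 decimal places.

d = −(3/4) ln(1 − 4p/3) = −0.75 ln(1 − 0.1732) = −0.75 ln(0.8268)
  = −0.75 × (-0.190192) = 0.142644 substitutions/site.

0.143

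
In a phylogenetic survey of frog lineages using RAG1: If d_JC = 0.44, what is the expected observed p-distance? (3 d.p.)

p = (3/4)(1 − e^(−4d/3)) = 0.75 × (1 − e^(-0.586667)) = 0.75 × (1 − 0.556178) = 0.332867.

0.333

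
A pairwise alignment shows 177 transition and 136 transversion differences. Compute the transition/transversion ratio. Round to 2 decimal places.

1.30

R = 177/136 = 1.301470… ≈ 1.30 (to 2 d.p.).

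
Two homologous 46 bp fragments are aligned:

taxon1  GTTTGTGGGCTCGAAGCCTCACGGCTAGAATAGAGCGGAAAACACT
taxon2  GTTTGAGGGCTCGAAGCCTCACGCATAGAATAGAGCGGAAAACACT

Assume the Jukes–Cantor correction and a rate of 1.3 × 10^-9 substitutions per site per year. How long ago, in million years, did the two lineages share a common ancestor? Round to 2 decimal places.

26.24

The sequences differ at 3 of 46 sites (6, 24, 25), so p = 3/46 ≈ 0.065217.
d = −(3/4) ln(1 − 4p/3) = −0.75 ln(1 − 0.086956) = −0.75 ln(0.913044)
  = −0.75 × (-0.090971) = 0.068228 substitutions/site.
Under a molecular clock d = 2μt, so t = d/(2μ) = 0.068228 / (2 × 1.3 × 10^-9) = 26.24 million years.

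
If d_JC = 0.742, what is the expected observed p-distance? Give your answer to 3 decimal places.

0.471

p = (3/4)(1 − e^(−4d/3)) = 0.75 × (1 − e^(-0.989333)) = 0.75 × (1 − 0.371825) = 0.471131.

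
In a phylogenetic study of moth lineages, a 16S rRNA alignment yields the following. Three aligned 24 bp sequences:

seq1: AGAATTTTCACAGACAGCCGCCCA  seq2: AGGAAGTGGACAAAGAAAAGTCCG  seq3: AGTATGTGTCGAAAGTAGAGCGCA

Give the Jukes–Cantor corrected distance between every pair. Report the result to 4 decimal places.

seq1–seq2: 12/24 sites differ → p = 0.5, d = −0.75 ln(1 − 0.666667) = 0.823960 ≈ 0.8240.
seq1–seq3: 13/24 sites differ → p ≈ 0.541667, d = −0.75 ln(1 − 0.722223) = 0.960702 ≈ 0.9607.
seq2–seq3: 10/24 sites differ → p ≈ 0.416667, d = −0.75 ln(1 − 0.555556) = 0.608198 ≈ 0.6082.

d(seq1,seq2) = 0.8240, d(seq1,seq3) = 0.9607, d(seq2,seq3) = 0.6082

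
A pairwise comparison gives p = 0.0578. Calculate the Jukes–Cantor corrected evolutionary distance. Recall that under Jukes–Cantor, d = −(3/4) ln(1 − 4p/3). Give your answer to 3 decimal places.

d = −(3/4) ln(1 − 4p/3) = −0.75 ln(1 − 0.077067) = −0.75 ln(0.922933)
  = −0.75 × (-0.080199) = 0.060149 substitutions/site.

0.060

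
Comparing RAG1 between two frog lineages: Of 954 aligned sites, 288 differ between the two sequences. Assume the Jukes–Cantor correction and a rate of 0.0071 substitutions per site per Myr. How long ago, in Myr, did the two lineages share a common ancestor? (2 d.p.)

p = 288/954 ≈ 0.301887.
d = −(3/4) ln(1 − 4p/3) = −0.75 ln(1 − 0.402516) = −0.75 ln(0.597484)
  = −0.75 × (-0.515028) = 0.386271 substitutions/site.
Under a molecular clock d = 2μt, so t = d/(2μ) = 0.386271 / (2 × 0.0071) = 27.20 Myr.

27.20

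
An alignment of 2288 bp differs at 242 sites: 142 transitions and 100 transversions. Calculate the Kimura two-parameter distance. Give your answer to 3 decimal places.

P = 142/2288 ≈ 0.062063 and Q = 100/2288 ≈ 0.043706.
Under the Kimura two-parameter model, d = −½ ln(1 − 2P − Q) − ¼ ln(1 − 2Q).
1 − 2P − Q = 0.832168, giving −½ ln(0.832168) = 0.091860.
1 − 2Q = 0.912588, giving −¼ ln(0.912588) = 0.022868.
d = 0.091860 + 0.022868 = 0.114728.

0.115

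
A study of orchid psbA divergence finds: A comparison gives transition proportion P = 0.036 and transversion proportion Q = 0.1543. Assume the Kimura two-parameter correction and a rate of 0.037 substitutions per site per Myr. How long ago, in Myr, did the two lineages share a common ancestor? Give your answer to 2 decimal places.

Under the Kimura two-parameter model, d = −½ ln(1 − 2P − Q) − ¼ ln(1 − 2Q).
1 − 2P − Q = 0.7737, giving −½ ln(0.7737) = 0.128286.
1 − 2Q = 0.6914, giving −¼ ln(0.6914) = 0.092259.
d = 0.128286 + 0.092259 = 0.220545.
Under a molecular clock d = 2μt, so t = d/(2μ) = 0.220545 / (2 × 0.037) = 2.98 Myr.

2.98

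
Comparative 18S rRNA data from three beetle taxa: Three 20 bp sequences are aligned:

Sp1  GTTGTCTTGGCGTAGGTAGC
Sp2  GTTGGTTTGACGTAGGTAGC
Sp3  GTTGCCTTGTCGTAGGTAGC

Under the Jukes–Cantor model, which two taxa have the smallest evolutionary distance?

Sp1–Sp2: 3/20 differ, p = 0.150, d = 0.167.
Sp1–Sp3: 2/20 differ, p = 0.100, d = 0.107.
Sp2–Sp3: 3/20 differ, p = 0.150, d = 0.167.
The smallest distance is between Sp1 and Sp3.

Sp1 and Sp3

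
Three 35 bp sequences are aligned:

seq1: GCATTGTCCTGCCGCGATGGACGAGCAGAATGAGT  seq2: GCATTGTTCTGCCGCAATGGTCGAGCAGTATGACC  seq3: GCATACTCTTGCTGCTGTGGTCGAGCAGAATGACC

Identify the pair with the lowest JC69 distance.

seq1–seq2: 6/35 differ, p = 0.171, d = 0.195.
seq1–seq3: 9/35 differ, p = 0.257, d = 0.315.
seq2–seq3: 8/35 differ, p = 0.229, d = 0.273.
The smallest distance is between seq1 and seq2.

seq1 and seq2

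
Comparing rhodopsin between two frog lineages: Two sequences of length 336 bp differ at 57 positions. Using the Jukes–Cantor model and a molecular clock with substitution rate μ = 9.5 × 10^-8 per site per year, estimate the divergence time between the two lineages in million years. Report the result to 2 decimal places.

1.01

p = 57/336 ≈ 0.169643.
d = −(3/4) ln(1 − 4p/3) = −0.75 ln(1 − 0.226191) = −0.75 ln(0.773809)
  = −0.75 × (-0.256430) = 0.192323 substitutions/site.
Under a molecular clock d = 2μt, so t = d/(2μ) = 0.192323 / (2 × 9.5 × 10^-8) = 1.01 million years.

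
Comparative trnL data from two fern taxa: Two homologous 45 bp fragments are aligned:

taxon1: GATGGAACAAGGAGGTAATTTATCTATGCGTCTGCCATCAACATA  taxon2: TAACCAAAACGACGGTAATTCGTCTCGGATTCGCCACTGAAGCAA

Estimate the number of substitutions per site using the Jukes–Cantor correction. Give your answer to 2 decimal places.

The sequences differ at 22 of 45 sites, so p = 22/45 ≈ 0.488889.
d = −(3/4) ln(1 − 4p/3) = −0.75 ln(1 − 0.651852) = −0.75 ln(0.348148)
  = −0.75 × (-1.055128) = 0.791346 substitutions/site.

0.79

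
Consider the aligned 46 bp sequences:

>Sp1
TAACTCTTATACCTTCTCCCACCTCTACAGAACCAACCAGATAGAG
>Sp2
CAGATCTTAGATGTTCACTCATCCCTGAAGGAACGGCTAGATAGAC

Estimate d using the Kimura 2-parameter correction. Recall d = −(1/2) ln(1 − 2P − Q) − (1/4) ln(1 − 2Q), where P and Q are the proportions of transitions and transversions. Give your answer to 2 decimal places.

Of 46 sites, 11 differences are transitions and 7 are transversions, so P = 11/46 ≈ 0.23913 and Q = 7/46 ≈ 0.152174.
Under the Kimura two-parameter model, d = −½ ln(1 − 2P − Q) − ¼ ln(1 − 2Q).
1 − 2P − Q = 0.369566, giving −½ ln(0.369566) = 0.497713.
1 − 2Q = 0.695652, giving −¼ ln(0.695652) = 0.090726.
d = 0.497713 + 0.090726 = 0.588439.

0.59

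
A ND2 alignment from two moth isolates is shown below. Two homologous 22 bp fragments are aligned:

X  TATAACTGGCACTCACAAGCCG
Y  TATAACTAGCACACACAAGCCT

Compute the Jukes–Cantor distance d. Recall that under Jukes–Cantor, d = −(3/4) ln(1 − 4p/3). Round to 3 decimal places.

0.151

The sequences differ at 3 of 22 sites (8, 13, 22), so p = 3/22 ≈ 0.136364.
d = −(3/4) ln(1 − 4p/3) = −0.75 ln(1 − 0.181819) = −0.75 ln(0.818181)
  = −0.75 × (-0.200672) = 0.150504 substitutions/site.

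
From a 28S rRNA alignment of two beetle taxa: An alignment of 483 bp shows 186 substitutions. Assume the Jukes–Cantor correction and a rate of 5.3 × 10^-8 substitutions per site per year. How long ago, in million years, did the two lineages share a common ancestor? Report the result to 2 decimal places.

p = 186/483 ≈ 0.385093.
d = −(3/4) ln(1 − 4p/3) = −0.75 ln(1 − 0.513457) = −0.75 ln(0.486543)
  = −0.75 × (-0.720430) = 0.540323 substitutions/site.
Under a molecular clock d = 2μt, so t = d/(2μ) = 0.540323 / (2 × 5.3 × 10^-8) = 5.10 million years.

5.10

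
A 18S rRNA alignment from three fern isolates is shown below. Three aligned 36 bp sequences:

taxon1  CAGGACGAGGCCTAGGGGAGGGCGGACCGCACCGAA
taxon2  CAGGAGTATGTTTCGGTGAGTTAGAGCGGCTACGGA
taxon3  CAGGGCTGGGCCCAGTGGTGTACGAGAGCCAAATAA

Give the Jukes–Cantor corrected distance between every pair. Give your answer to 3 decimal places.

taxon1–taxon2: 16/36 sites differ → p ≈ 0.444444, d = −0.75 ln(1 − 0.592592) = 0.673455 ≈ 0.673.
taxon1–taxon3: 16/36 sites differ → p ≈ 0.444444, d = −0.75 ln(1 − 0.592592) = 0.673455 ≈ 0.673.
taxon2–taxon3: 19/36 sites differ → p ≈ 0.527778, d = −0.75 ln(1 − 0.703704) = 0.912297 ≈ 0.912.

d(taxon1,taxon2) = 0.673, d(taxon1,taxon3) = 0.673, d(taxon2,taxon3) = 0.912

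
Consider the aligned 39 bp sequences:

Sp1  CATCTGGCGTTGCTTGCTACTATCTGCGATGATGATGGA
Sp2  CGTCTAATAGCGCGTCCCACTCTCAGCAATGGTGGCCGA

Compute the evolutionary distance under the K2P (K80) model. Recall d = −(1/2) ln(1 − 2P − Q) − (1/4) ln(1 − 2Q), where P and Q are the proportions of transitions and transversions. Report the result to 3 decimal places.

0.725

Of 39 sites, 11 differences are transitions and 6 are transversions, so P = 11/39 ≈ 0.282051 and Q = 6/39 ≈ 0.153846.
Under the Kimura two-parameter model, d = −½ ln(1 − 2P − Q) − ¼ ln(1 − 2Q).
1 − 2P − Q = 0.282052, giving −½ ln(0.282052) = 0.632832.
1 − 2Q = 0.692308, giving −¼ ln(0.692308) = 0.091931.
d = 0.632832 + 0.091931 = 0.724763.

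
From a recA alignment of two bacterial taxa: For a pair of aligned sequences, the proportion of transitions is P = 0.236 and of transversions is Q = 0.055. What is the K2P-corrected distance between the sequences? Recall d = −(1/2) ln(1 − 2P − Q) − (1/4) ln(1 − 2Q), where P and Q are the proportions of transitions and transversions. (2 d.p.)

Under the Kimura two-parameter model, d = −½ ln(1 − 2P − Q) − ¼ ln(1 − 2Q).
1 − 2P − Q = 0.473, giving −½ ln(0.473) = 0.374330.
1 − 2Q = 0.89, giving −¼ ln(0.89) = 0.029133.
d = 0.374330 + 0.029133 = 0.403463.

0.40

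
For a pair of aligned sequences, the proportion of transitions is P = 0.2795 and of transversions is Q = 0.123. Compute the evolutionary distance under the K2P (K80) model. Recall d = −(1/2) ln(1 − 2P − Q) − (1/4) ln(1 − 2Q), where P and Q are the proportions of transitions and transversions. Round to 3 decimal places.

0.643

Under the Kimura two-parameter model, d = −½ ln(1 − 2P − Q) − ¼ ln(1 − 2Q).
1 − 2P − Q = 0.318, giving −½ ln(0.318) = 0.572852.
1 − 2Q = 0.754, giving −¼ ln(0.754) = 0.070591.
d = 0.572852 + 0.070591 = 0.643443.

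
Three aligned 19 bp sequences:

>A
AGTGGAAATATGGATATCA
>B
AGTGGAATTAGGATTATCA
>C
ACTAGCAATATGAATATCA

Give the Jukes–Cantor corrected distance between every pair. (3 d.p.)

d(A,B) = 0.247, d(A,C) = 0.247, d(B,C) = 0.410

A–B: 4/19 sites differ → p ≈ 0.210526, d = −0.75 ln(1 − 0.280701) = 0.247109 ≈ 0.247.
A–C: 4/19 sites differ → p ≈ 0.210526, d = −0.75 ln(1 − 0.280701) = 0.247109 ≈ 0.247.
B–C: 6/19 sites differ → p ≈ 0.315789, d = −0.75 ln(1 − 0.421052) = 0.409907 ≈ 0.410.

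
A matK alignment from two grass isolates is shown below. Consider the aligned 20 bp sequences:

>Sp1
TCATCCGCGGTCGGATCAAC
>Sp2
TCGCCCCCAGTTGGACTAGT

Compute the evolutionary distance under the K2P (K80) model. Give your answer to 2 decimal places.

0.97

Of 20 sites, 8 differences are transitions and 1 are transversions, so P = 8/20 = 0.4 and Q = 1/20 = 0.05.
Under the Kimura two-parameter model, d = −½ ln(1 − 2P − Q) − ¼ ln(1 − 2Q).
1 − 2P − Q = 0.15, giving −½ ln(0.15) = 0.948560.
1 − 2Q = 0.9, giving −¼ ln(0.9) = 0.026340.
d = 0.948560 + 0.026340 = 0.974900.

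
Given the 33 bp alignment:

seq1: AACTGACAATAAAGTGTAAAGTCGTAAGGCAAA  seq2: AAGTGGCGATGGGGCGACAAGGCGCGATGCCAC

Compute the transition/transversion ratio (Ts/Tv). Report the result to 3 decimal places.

1.143

Transitions are A↔G and C↔T; transversions are all other mismatches.
Transitions: 8. Transversions: 7.
R = 8/7 = 1.142857… ≈ 1.143 (to 3 d.p.).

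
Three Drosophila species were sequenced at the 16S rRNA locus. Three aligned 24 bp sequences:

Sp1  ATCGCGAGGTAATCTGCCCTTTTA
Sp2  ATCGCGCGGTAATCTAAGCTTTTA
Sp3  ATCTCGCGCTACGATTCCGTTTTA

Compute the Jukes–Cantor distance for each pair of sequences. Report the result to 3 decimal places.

Sp1–Sp2: 4/24 sites differ → p ≈ 0.166667, d = −0.75 ln(1 − 0.222223) = 0.188487 ≈ 0.188.
Sp1–Sp3: 8/24 sites differ → p ≈ 0.333333, d = −0.75 ln(1 − 0.444444) = 0.440839 ≈ 0.441.
Sp2–Sp3: 9/24 sites differ → p = 0.375, d = −0.75 ln(1 − 0.5) = 0.519860 ≈ 0.520.

d(Sp1,Sp2) = 0.188, d(Sp1,Sp3) = 0.441, d(Sp2,Sp3) = 0.520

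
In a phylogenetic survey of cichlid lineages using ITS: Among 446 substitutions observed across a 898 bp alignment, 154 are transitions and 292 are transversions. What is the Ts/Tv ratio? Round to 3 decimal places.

0.527

R = 154/292 = 0.527397… ≈ 0.527 (to 3 d.p.).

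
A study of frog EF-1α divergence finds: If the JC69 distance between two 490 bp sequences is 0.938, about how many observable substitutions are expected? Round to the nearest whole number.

Invert JC69: p = (3/4)(1 − e^(−4d/3)) = 0.75 × (1 − e^(-1.250667)) = 0.75 × (1 − 0.286314) = 0.535265.
Expected differing sites = pL ≈ 0.535265 × 490 = 262.27985 ≈ 262.

262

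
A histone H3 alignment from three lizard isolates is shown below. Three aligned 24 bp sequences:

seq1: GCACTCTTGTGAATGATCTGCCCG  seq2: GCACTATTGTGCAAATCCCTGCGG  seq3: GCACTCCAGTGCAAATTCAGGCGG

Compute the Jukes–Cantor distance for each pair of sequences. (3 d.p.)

seq1–seq2: 10/24 sites differ → p ≈ 0.416667, d = −0.75 ln(1 − 0.555556) = 0.608198 ≈ 0.608.
seq1–seq3: 9/24 sites differ → p = 0.375, d = −0.75 ln(1 − 0.5) = 0.519860 ≈ 0.520.
seq2–seq3: 6/24 sites differ → p = 0.25, d = −0.75 ln(1 − 0.333333) = 0.304098 ≈ 0.304.

d(seq1,seq2) = 0.608, d(seq1,seq3) = 0.520, d(seq2,seq3) = 0.304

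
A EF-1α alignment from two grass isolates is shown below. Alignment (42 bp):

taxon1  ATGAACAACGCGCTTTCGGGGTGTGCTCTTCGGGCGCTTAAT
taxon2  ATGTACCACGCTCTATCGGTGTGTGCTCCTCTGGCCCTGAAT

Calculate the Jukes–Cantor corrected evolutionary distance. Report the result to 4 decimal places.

The sequences differ at 9 of 42 sites (4, 7, 12, 15, 20, 29, 32, 36, 39), so p = 9/42 ≈ 0.214286.
d = −(3/4) ln(1 − 4p/3) = −0.75 ln(1 − 0.285715) = −0.75 ln(0.714285)
  = −0.75 × (-0.336473) = 0.252355 substitutions/site.

0.2524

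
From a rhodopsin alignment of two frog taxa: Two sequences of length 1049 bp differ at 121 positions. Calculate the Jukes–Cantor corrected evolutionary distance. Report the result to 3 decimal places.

0.125

p = 121/1049 ≈ 0.115348.
d = −(3/4) ln(1 − 4p/3) = −0.75 ln(1 − 0.153797) = −0.75 ln(0.846203)
  = −0.75 × (-0.166996) = 0.125247 substitutions/site.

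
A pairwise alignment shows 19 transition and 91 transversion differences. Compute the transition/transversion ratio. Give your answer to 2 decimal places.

R = 19/91 = 0.208791… ≈ 0.21 (to 2 d.p.).

0.21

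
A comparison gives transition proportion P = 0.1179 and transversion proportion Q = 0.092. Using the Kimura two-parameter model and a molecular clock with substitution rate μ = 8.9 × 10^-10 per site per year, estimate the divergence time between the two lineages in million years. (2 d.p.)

140.13

Under the Kimura two-parameter model, d = −½ ln(1 − 2P − Q) − ¼ ln(1 − 2Q).
1 − 2P − Q = 0.6722, giving −½ ln(0.6722) = 0.198600.
1 − 2Q = 0.816, giving −¼ ln(0.816) = 0.050835.
d = 0.198600 + 0.050835 = 0.249435.
Under a molecular clock d = 2μt, so t = d/(2μ) = 0.249435 / (2 × 8.9 × 10^-10) = 140.13 million years.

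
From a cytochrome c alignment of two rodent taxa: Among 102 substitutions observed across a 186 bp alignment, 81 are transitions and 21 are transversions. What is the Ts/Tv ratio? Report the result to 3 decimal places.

R = 81/21 = 3.857142… ≈ 3.857 (to 3 d.p.).

3.857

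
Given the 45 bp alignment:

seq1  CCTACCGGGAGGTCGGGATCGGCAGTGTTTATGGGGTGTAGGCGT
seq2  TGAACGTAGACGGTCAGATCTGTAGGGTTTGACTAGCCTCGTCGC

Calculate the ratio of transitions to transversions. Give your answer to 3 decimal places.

0.600

Transitions are A↔G and C↔T; transversions are all other mismatches.
Transitions: 9. Transversions: 15.
R = 9/15 = 0.600.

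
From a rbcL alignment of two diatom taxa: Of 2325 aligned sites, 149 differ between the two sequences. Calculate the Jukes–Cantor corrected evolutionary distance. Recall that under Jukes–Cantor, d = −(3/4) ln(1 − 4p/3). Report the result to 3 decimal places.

p = 149/2325 ≈ 0.064086.
d = −(3/4) ln(1 − 4p/3) = −0.75 ln(1 − 0.085448) = −0.75 ln(0.914552)
  = −0.75 × (-0.089321) = 0.066991 substitutions/site.

0.067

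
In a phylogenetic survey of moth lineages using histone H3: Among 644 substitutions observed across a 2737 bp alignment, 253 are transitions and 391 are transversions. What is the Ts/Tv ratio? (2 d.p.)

0.65

R = 253/391 = 0.647058… ≈ 0.65 (to 2 d.p.).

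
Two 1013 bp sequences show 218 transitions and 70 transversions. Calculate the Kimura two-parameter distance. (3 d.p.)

0.383

P = 218/1013 ≈ 0.215202 and Q = 70/1013 ≈ 0.069102.
Under the Kimura two-parameter model, d = −½ ln(1 − 2P − Q) − ¼ ln(1 − 2Q).
1 − 2P − Q = 0.500494, giving −½ ln(0.500494) = 0.346080.
1 − 2Q = 0.861796, giving −¼ ln(0.861796) = 0.037184.
d = 0.346080 + 0.037184 = 0.383264.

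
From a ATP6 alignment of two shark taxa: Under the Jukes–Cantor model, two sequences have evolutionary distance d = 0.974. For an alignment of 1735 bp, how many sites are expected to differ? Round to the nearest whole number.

Invert JC69: p = (3/4)(1 − e^(−4d/3)) = 0.75 × (1 − e^(-1.298667)) = 0.75 × (1 − 0.272895) = 0.545329.
Expected differing sites = pL ≈ 0.545329 × 1735 = 946.145815 ≈ 946.

946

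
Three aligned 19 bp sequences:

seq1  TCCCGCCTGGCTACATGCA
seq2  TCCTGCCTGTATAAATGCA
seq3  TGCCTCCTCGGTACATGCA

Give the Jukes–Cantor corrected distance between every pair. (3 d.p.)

seq1–seq2: 4/19 sites differ → p ≈ 0.210526, d = −0.75 ln(1 − 0.280701) = 0.247109 ≈ 0.247.
seq1–seq3: 4/19 sites differ → p ≈ 0.210526, d = −0.75 ln(1 − 0.280701) = 0.247109 ≈ 0.247.
seq2–seq3: 7/19 sites differ → p ≈ 0.368421, d = −0.75 ln(1 − 0.491228) = 0.506816 ≈ 0.507.

d(seq1,seq2) = 0.247, d(seq1,seq3) = 0.247, d(seq2,seq3) = 0.507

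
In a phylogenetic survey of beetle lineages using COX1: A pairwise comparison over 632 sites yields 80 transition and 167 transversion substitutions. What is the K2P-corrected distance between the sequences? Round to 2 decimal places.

0.55

P = 80/632 ≈ 0.126582 and Q = 167/632 ≈ 0.264241.
Under the Kimura two-parameter model, d = −½ ln(1 − 2P − Q) − ¼ ln(1 − 2Q).
1 − 2P − Q = 0.482595, giving −½ ln(0.482595) = 0.364289.
1 − 2Q = 0.471518, giving −¼ ln(0.471518) = 0.187950.
d = 0.364289 + 0.187950 = 0.552239.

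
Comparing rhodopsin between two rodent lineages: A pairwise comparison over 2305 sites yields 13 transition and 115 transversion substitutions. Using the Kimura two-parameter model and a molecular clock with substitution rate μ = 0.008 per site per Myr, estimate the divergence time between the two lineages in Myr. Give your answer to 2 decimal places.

3.62

P = 13/2305 ≈ 0.00564 and Q = 115/2305 ≈ 0.049892.
Under the Kimura two-parameter model, d = −½ ln(1 − 2P − Q) − ¼ ln(1 − 2Q).
1 − 2P − Q = 0.938828, giving −½ ln(0.938828) = 0.031561.
1 − 2Q = 0.900216, giving −¼ ln(0.900216) = 0.026280.
d = 0.031561 + 0.026280 = 0.057841.
Under a molecular clock d = 2μt, so t = d/(2μ) = 0.057841 / (2 × 0.008) = 3.62 Myr.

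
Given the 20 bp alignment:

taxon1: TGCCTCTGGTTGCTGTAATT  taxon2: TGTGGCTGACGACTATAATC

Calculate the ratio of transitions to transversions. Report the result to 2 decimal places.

2.00

Transitions are A↔G and C↔T; transversions are all other mismatches.
Transitions: 6. Transversions: 3.
R = 6/3 = 2.00.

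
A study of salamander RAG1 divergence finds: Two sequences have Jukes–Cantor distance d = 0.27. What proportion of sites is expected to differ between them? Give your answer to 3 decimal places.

p = (3/4)(1 − e^(−4d/3)) = 0.75 × (1 − e^(-0.36)) = 0.75 × (1 − 0.697676) = 0.226743.

0.227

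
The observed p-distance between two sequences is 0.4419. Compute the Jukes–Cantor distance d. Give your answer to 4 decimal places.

d = −(3/4) ln(1 − 4p/3) = −0.75 ln(1 − 0.5892) = −0.75 ln(0.4108)
  = −0.75 × (-0.889649) = 0.667237 substitutions/site.

0.6672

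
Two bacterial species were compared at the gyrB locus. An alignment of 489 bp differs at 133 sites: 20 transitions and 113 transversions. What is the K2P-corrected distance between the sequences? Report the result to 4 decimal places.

0.3427

P = 20/489 ≈ 0.0409 and Q = 113/489 ≈ 0.231084.
Under the Kimura two-parameter model, d = −½ ln(1 − 2P − Q) − ¼ ln(1 − 2Q).
1 − 2P − Q = 0.687116, giving −½ ln(0.687116) = 0.187626.
1 − 2Q = 0.537832, giving −¼ ln(0.537832) = 0.155052.
d = 0.187626 + 0.155052 = 0.342678.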